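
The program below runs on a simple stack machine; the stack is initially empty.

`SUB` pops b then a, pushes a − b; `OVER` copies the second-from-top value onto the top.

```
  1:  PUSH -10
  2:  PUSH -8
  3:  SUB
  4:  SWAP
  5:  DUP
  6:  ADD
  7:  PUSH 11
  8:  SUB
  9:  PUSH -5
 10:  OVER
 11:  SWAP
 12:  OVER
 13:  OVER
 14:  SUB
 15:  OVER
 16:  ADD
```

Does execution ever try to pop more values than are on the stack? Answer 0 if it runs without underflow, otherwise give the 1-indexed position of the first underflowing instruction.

PUSH -10 → -10
PUSH -8  → -10 -8
SUB      → -2
SWAP  — needs 2 operands, stack has 1 → underflow

4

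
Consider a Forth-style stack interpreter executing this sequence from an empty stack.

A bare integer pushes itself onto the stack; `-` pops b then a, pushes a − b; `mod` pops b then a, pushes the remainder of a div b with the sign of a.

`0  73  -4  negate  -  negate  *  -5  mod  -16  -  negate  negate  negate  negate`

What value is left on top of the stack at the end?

0       0
73      0 73
-4      0 73 -4
negate  0 73 4
-       0 69
negate  0 -69
*       0
-5      0 -5
mod     0
-16     0 -16
-       16
negate  -16
negate  16
negate  -16
negate  16

16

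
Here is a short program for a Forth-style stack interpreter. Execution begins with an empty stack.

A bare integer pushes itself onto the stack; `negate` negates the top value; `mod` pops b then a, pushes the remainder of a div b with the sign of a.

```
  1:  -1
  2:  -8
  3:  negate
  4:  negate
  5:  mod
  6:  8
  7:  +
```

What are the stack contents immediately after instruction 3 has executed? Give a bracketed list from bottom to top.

[-1, 8]

-1     -> -1
-8     -> -1 -8
negate -> -1 8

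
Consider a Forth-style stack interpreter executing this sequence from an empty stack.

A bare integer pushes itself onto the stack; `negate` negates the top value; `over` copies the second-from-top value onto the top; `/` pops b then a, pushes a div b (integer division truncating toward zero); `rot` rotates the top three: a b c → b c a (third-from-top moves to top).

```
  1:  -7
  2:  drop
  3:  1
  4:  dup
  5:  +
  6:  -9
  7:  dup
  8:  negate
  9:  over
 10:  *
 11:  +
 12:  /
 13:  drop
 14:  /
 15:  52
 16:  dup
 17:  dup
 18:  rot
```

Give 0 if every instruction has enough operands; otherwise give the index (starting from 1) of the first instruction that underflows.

14

-7     -> -7
drop   -> (empty)
1      -> 1
dup    -> 1 1
+      -> 2
-9     -> 2 -9
dup    -> 2 -9 -9
negate -> 2 -9 9
over   -> 2 -9 9 -9
*      -> 2 -9 -81
+      -> 2 -90
/      -> 0
drop   -> (empty)
/  — needs 2 operands, stack has 0 → underflow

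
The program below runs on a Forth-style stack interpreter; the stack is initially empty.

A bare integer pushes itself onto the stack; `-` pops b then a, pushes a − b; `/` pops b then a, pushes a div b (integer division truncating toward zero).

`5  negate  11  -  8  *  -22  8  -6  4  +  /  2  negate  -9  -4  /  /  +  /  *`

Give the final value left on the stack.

5      → 5
negate → -5
11     → -5 11
-      → -16
8      → -16 8
*      → -128
-22    → -128 -22
8      → -128 -22 8
-6     → -128 -22 8 -6
4      → -128 -22 8 -6 4
+      → -128 -22 8 -2
/      → -128 -22 -4
2      → -128 -22 -4 2
negate → -128 -22 -4 -2
-9     → -128 -22 -4 -2 -9
-4     → -128 -22 -4 -2 -9 -4
/      → -128 -22 -4 -2 2
/      → -128 -22 -4 -1
+      → -128 -22 -5
/      → -128 4
*      → -512

-512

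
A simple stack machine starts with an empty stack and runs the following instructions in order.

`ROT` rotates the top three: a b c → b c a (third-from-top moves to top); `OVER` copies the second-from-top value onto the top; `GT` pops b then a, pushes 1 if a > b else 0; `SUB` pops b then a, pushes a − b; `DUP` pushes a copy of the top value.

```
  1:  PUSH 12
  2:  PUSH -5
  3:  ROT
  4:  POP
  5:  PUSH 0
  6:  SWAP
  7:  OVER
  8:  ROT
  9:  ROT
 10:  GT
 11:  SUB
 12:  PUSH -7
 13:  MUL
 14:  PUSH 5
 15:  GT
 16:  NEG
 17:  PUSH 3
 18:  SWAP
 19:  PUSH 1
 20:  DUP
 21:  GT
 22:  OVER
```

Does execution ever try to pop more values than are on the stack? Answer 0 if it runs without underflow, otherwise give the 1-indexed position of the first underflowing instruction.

PUSH 12 : 12
PUSH -5 : 12 -5
ROT  — needs 3 operands, stack has 2 → underflow

3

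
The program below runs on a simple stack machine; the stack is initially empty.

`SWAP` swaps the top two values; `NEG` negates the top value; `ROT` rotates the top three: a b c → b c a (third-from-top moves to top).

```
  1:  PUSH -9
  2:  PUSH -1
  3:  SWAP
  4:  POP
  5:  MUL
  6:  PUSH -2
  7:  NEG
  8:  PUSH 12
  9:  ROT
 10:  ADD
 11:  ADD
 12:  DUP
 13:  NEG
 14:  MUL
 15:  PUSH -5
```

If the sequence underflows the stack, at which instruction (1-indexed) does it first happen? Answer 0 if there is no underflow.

PUSH -9 -> -9
PUSH -1 -> -9 -1
SWAP    -> -1 -9
POP     -> -1
MUL  — needs 2 operands, stack has 1 → underflow

5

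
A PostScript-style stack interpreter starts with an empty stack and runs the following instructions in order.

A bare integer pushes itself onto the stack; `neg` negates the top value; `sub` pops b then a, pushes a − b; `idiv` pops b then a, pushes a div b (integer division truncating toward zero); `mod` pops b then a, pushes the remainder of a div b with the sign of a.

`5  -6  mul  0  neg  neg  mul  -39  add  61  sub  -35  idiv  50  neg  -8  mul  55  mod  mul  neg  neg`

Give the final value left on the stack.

5    → 5
-6   → 5 -6
mul  → -30
0    → -30 0
neg  → -30 0
neg  → -30 0
mul  → 0
-39  → 0 -39
add  → -39
61   → -39 61
sub  → -100
-35  → -100 -35
idiv → 2
50   → 2 50
neg  → 2 -50
-8   → 2 -50 -8
mul  → 2 400
55   → 2 400 55
mod  → 2 15
mul  → 30
neg  → -30
neg  → 30

30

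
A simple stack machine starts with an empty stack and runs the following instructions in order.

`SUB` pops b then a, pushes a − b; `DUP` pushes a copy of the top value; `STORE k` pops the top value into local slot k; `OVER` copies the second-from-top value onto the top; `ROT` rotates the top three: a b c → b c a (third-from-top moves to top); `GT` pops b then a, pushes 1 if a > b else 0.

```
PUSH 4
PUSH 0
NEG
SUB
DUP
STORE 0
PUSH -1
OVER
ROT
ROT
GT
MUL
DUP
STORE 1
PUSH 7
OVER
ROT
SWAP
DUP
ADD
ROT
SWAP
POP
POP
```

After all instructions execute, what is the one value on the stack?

PUSH 4  -> 4
PUSH 0  -> 4 0
NEG     -> 4 0
SUB     -> 4
DUP     -> 4 4
STORE 0 -> 4
PUSH -1 -> 4 -1
OVER    -> 4 -1 4
ROT     -> -1 4 4
ROT     -> 4 4 -1
GT      -> 4 1
MUL     -> 4
DUP     -> 4 4
STORE 1 -> 4
PUSH 7  -> 4 7
OVER    -> 4 7 4
ROT     -> 7 4 4
SWAP    -> 7 4 4
DUP     -> 7 4 4 4
ADD     -> 7 4 8
ROT     -> 4 8 7
SWAP    -> 4 7 8
POP     -> 4 7
POP     -> 4

4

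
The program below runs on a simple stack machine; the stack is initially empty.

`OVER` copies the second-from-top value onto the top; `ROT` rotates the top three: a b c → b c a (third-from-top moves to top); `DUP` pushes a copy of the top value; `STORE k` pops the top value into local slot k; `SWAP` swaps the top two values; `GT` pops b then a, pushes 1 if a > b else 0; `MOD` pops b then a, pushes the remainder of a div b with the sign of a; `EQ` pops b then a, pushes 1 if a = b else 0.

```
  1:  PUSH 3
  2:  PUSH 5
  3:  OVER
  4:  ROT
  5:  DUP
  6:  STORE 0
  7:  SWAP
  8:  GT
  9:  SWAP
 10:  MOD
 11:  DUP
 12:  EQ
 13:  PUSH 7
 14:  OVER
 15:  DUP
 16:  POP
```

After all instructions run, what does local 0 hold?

3

PUSH 3  : 3
PUSH 5  : 3 5
OVER    : 3 5 3
ROT     : 5 3 3
DUP     : 5 3 3 3
STORE 0 : 5 3 3
SWAP    : 5 3 3
GT      : 5 0
SWAP    : 0 5
MOD     : 0
DUP     : 0 0
EQ      : 1
PUSH 7  : 1 7
OVER    : 1 7 1
DUP     : 1 7 1 1
POP     : 1 7 1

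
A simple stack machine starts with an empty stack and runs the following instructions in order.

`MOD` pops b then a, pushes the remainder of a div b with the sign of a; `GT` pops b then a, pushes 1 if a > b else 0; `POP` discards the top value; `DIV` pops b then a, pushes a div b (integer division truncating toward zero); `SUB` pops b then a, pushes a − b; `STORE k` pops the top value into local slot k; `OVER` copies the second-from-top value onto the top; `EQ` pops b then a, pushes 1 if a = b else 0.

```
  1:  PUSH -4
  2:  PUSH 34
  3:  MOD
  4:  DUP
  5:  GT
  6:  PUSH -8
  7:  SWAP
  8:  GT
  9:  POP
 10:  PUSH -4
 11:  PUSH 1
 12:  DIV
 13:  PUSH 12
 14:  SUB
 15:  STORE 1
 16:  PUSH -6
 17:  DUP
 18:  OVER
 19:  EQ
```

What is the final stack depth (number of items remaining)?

PUSH -4 : -4
PUSH 34 : -4 34
MOD     : -4
DUP     : -4 -4
GT      : 0
PUSH -8 : 0 -8
SWAP    : -8 0
GT      : 0
POP     : (empty)
PUSH -4 : -4
PUSH 1  : -4 1
DIV     : -4
PUSH 12 : -4 12
SUB     : -16
STORE 1 : (empty)
PUSH -6 : -6
DUP     : -6 -6
OVER    : -6 -6 -6
EQ      : -6 1

2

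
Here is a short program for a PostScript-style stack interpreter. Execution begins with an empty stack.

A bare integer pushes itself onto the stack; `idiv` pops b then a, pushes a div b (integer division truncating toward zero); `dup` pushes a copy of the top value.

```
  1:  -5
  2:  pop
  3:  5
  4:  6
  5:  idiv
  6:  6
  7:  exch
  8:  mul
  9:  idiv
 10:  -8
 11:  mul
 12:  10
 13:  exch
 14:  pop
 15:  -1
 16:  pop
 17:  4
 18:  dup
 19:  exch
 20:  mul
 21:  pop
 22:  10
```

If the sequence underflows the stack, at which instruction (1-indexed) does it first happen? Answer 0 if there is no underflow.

9

-5   : -5
pop  : (empty)
5    : 5
6    : 5 6
idiv : 0
6    : 0 6
exch : 6 0
mul  : 0
idiv  — needs 2 operands, stack has 1 → underflow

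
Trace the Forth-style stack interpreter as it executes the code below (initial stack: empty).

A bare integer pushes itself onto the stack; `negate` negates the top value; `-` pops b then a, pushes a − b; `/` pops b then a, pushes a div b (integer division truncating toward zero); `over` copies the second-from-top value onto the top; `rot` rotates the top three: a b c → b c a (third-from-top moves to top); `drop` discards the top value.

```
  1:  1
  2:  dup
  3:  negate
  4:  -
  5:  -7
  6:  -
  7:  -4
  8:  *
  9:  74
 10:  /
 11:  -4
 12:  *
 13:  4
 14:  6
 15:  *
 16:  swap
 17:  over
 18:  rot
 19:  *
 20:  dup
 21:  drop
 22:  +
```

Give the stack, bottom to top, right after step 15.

[0, 24]

1      -> 1
dup    -> 1 1
negate -> 1 -1
-      -> 2
-7     -> 2 -7
-      -> 9
-4     -> 9 -4
*      -> -36
74     -> -36 74
/      -> 0
-4     -> 0 -4
*      -> 0
4      -> 0 4
6      -> 0 4 6
*      -> 0 24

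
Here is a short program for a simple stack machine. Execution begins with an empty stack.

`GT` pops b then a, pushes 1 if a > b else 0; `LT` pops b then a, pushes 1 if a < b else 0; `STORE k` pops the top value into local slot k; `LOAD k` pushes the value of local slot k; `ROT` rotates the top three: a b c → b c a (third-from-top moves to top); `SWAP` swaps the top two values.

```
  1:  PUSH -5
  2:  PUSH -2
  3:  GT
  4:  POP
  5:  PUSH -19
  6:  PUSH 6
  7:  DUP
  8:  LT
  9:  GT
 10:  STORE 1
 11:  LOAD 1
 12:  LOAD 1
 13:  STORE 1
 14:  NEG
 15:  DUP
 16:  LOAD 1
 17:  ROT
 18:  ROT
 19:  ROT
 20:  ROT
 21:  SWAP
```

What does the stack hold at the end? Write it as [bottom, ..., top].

PUSH -5  -> -5
PUSH -2  -> -5 -2
GT       -> 0
POP      -> (empty)
PUSH -19 -> -19
PUSH 6   -> -19 6
DUP      -> -19 6 6
LT       -> -19 0
GT       -> 0
STORE 1  -> (empty)
LOAD 1   -> 0
LOAD 1   -> 0 0
STORE 1  -> 0
NEG      -> 0
DUP      -> 0 0
LOAD 1   -> 0 0 0
ROT      -> 0 0 0
ROT      -> 0 0 0
ROT      -> 0 0 0
ROT      -> 0 0 0
SWAP     -> 0 0 0

[0, 0, 0]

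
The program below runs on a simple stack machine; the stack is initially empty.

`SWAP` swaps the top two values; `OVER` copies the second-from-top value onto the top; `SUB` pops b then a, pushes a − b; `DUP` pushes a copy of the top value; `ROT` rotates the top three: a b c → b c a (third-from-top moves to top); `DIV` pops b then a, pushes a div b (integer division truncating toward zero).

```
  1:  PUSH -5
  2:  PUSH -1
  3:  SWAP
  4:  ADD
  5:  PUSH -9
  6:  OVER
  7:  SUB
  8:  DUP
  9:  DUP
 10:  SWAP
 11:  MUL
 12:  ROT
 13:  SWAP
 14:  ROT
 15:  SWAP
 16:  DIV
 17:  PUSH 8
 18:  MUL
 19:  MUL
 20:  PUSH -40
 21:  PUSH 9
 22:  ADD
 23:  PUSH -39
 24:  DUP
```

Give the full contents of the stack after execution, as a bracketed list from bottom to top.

[0, -31, -39, -39]

PUSH -5  → -5
PUSH -1  → -5 -1
SWAP     → -1 -5
ADD      → -6
PUSH -9  → -6 -9
OVER     → -6 -9 -6
SUB      → -6 -3
DUP      → -6 -3 -3
DUP      → -6 -3 -3 -3
SWAP     → -6 -3 -3 -3
MUL      → -6 -3 9
ROT      → -3 9 -6
SWAP     → -3 -6 9
ROT      → -6 9 -3
SWAP     → -6 -3 9
DIV      → -6 0
PUSH 8   → -6 0 8
MUL      → -6 0
MUL      → 0
PUSH -40 → 0 -40
PUSH 9   → 0 -40 9
ADD      → 0 -31
PUSH -39 → 0 -31 -39
DUP      → 0 -31 -39 -39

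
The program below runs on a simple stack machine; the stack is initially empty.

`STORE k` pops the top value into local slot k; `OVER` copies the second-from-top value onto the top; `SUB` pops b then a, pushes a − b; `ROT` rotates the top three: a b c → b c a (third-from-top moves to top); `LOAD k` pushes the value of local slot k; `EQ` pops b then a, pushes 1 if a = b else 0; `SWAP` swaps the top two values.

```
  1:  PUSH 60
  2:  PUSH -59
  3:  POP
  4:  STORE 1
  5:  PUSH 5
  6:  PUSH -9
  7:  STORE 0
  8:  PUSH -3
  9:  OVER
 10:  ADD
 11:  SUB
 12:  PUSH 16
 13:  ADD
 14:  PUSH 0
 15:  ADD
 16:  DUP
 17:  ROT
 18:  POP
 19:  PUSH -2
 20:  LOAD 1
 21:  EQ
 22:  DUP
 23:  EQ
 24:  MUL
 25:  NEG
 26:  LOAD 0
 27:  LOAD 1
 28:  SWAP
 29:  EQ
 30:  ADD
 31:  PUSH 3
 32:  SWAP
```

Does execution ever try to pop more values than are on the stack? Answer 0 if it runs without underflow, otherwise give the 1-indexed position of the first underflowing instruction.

17

PUSH 60  → 60
PUSH -59 → 60 -59
POP      → 60
STORE 1  → (empty)
PUSH 5   → 5
PUSH -9  → 5 -9
STORE 0  → 5
PUSH -3  → 5 -3
OVER     → 5 -3 5
ADD      → 5 2
SUB      → 3
PUSH 16  → 3 16
ADD      → 19
PUSH 0   → 19 0
ADD      → 19
DUP      → 19 19
ROT  — needs 3 operands, stack has 2 → underflow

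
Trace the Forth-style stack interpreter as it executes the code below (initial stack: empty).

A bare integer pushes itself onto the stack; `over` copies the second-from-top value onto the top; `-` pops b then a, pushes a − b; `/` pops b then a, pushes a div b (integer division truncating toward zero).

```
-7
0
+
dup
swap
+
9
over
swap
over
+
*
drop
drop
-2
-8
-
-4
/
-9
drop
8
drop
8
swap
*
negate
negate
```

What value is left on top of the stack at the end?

-8

-7     : -7
0      : -7 0
+      : -7
dup    : -7 -7
swap   : -7 -7
+      : -14
9      : -14 9
over   : -14 9 -14
swap   : -14 -14 9
over   : -14 -14 9 -14
+      : -14 -14 -5
*      : -14 70
drop   : -14
drop   : (empty)
-2     : -2
-8     : -2 -8
-      : 6
-4     : 6 -4
/      : -1
-9     : -1 -9
drop   : -1
8      : -1 8
drop   : -1
8      : -1 8
swap   : 8 -1
*      : -8
negate : 8
negate : -8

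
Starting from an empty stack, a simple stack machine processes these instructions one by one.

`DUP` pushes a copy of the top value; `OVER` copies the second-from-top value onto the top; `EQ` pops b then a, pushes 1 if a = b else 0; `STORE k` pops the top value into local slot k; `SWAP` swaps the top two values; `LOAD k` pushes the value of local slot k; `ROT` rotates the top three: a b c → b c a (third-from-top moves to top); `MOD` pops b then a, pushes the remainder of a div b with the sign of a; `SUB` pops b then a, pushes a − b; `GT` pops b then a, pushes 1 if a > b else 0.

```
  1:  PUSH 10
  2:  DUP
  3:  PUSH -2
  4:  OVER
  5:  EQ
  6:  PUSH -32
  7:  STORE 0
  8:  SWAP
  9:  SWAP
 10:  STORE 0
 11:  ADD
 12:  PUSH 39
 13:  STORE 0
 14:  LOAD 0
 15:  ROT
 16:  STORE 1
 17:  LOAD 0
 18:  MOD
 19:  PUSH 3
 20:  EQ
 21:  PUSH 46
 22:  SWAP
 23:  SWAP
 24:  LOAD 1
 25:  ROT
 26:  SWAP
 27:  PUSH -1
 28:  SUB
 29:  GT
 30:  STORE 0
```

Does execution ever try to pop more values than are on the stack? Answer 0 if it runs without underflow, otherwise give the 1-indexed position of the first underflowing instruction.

15

PUSH 10  → 10
DUP      → 10 10
PUSH -2  → 10 10 -2
OVER     → 10 10 -2 10
EQ       → 10 10 0
PUSH -32 → 10 10 0 -32
STORE 0  → 10 10 0
SWAP     → 10 0 10
SWAP     → 10 10 0
STORE 0  → 10 10
ADD      → 20
PUSH 39  → 20 39
STORE 0  → 20
LOAD 0   → 20 39
ROT  — needs 3 operands, stack has 2 → underflow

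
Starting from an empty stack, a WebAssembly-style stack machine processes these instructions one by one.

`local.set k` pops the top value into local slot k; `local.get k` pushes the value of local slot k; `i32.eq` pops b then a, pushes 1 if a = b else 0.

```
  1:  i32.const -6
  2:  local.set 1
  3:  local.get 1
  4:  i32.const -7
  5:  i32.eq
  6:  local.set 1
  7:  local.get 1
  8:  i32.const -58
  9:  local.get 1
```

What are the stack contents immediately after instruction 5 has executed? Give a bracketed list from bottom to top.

[0]

i32.const -6 : [-6]
local.set 1  : []
local.get 1  : [-6]
i32.const -7 : [-6, -7]
i32.eq       : [0]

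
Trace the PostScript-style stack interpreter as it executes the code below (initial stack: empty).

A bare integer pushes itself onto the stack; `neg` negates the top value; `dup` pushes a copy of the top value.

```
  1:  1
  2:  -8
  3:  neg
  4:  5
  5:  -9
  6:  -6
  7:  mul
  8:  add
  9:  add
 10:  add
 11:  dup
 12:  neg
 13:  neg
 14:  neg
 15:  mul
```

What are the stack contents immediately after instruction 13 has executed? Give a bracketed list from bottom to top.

[68, 68]

1    [1]
-8   [1, -8]
neg  [1, 8]
5    [1, 8, 5]
-9   [1, 8, 5, -9]
-6   [1, 8, 5, -9, -6]
mul  [1, 8, 5, 54]
add  [1, 8, 59]
add  [1, 67]
add  [68]
dup  [68, 68]
neg  [68, -68]
neg  [68, 68]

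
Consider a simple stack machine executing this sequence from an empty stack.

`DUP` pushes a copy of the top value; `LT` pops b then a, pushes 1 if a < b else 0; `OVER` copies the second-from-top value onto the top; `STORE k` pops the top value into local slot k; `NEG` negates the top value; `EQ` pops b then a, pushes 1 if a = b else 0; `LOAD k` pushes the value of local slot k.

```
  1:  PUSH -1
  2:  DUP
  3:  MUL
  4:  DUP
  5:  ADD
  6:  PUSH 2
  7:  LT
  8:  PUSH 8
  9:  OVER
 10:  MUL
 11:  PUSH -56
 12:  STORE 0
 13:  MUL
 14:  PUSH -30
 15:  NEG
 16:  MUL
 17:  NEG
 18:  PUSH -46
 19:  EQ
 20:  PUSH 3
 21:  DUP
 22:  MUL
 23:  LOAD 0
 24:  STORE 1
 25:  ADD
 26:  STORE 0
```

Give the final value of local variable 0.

PUSH -1  -> [-1]
DUP      -> [-1, -1]
MUL      -> [1]
DUP      -> [1, 1]
ADD      -> [2]
PUSH 2   -> [2, 2]
LT       -> [0]
PUSH 8   -> [0, 8]
OVER     -> [0, 8, 0]
MUL      -> [0, 0]
PUSH -56 -> [0, 0, -56]
STORE 0  -> [0, 0]
MUL      -> [0]
PUSH -30 -> [0, -30]
NEG      -> [0, 30]
MUL      -> [0]
NEG      -> [0]
PUSH -46 -> [0, -46]
EQ       -> [0]
PUSH 3   -> [0, 3]
DUP      -> [0, 3, 3]
MUL      -> [0, 9]
LOAD 0   -> [0, 9, -56]
STORE 1  -> [0, 9]
ADD      -> [9]
STORE 0  -> []

9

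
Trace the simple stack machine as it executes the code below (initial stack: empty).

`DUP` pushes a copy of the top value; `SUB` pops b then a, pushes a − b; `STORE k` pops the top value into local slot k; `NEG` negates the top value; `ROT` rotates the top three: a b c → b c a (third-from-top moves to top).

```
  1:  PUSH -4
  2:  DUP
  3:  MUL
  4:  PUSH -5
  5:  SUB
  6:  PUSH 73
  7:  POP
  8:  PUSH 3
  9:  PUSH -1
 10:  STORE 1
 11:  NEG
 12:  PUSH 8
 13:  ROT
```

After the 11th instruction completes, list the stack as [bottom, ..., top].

[21, -3]

PUSH -4 → -4
DUP     → -4 -4
MUL     → 16
PUSH -5 → 16 -5
SUB     → 21
PUSH 73 → 21 73
POP     → 21
PUSH 3  → 21 3
PUSH -1 → 21 3 -1
STORE 1 → 21 3
NEG     → 21 -3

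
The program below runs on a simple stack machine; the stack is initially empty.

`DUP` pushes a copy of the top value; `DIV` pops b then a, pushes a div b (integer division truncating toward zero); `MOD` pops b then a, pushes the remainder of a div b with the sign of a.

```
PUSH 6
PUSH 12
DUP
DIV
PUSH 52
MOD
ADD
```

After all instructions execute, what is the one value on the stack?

7

PUSH 6   6
PUSH 12  6 12
DUP      6 12 12
DIV      6 1
PUSH 52  6 1 52
MOD      6 1
ADD      7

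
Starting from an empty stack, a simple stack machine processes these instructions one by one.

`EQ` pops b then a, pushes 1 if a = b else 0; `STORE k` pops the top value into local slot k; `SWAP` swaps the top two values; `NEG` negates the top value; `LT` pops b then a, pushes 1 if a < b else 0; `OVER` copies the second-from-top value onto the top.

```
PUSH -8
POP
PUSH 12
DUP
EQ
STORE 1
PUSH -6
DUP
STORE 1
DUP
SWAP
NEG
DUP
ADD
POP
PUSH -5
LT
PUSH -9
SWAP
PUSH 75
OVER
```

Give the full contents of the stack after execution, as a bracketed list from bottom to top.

[-9, 1, 75, 1]

PUSH -8 → -8
POP     → (empty)
PUSH 12 → 12
DUP     → 12 12
EQ      → 1
STORE 1 → (empty)
PUSH -6 → -6
DUP     → -6 -6
STORE 1 → -6
DUP     → -6 -6
SWAP    → -6 -6
NEG     → -6 6
DUP     → -6 6 6
ADD     → -6 12
POP     → -6
PUSH -5 → -6 -5
LT      → 1
PUSH -9 → 1 -9
SWAP    → -9 1
PUSH 75 → -9 1 75
OVER    → -9 1 75 1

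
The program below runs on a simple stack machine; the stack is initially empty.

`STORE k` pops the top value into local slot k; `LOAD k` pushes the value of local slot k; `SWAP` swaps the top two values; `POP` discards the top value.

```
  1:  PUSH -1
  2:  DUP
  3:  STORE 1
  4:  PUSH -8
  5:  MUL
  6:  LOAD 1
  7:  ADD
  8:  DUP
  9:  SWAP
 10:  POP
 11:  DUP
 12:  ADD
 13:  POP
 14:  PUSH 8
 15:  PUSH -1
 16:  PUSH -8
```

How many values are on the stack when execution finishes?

PUSH -1  [-1]
DUP      [-1, -1]
STORE 1  [-1]
PUSH -8  [-1, -8]
MUL      [8]
LOAD 1   [8, -1]
ADD      [7]
DUP      [7, 7]
SWAP     [7, 7]
POP      [7]
DUP      [7, 7]
ADD      [14]
POP      []
PUSH 8   [8]
PUSH -1  [8, -1]
PUSH -8  [8, -1, -8]

3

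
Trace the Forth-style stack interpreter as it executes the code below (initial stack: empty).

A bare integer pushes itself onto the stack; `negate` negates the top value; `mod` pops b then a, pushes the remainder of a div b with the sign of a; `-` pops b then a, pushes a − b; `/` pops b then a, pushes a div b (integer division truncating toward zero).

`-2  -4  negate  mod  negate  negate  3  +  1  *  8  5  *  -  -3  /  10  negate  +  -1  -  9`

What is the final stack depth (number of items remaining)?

2

-2      -2
-4      -2 -4
negate  -2 4
mod     -2
negate  2
negate  -2
3       -2 3
+       1
1       1 1
*       1
8       1 8
5       1 8 5
*       1 40
-       -39
-3      -39 -3
/       13
10      13 10
negate  13 -10
+       3
-1      3 -1
-       4
9       4 9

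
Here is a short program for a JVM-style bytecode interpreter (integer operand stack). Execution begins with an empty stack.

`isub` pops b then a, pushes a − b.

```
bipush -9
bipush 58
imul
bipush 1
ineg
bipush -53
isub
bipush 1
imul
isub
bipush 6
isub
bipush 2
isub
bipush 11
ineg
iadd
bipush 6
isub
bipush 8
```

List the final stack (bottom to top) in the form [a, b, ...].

[-599, 8]

bipush -9  → [-9]
bipush 58  → [-9, 58]
imul       → [-522]
bipush 1   → [-522, 1]
ineg       → [-522, -1]
bipush -53 → [-522, -1, -53]
isub       → [-522, 52]
bipush 1   → [-522, 52, 1]
imul       → [-522, 52]
isub       → [-574]
bipush 6   → [-574, 6]
isub       → [-580]
bipush 2   → [-580, 2]
isub       → [-582]
bipush 11  → [-582, 11]
ineg       → [-582, -11]
iadd       → [-593]
bipush 6   → [-593, 6]
isub       → [-599]
bipush 8   → [-599, 8]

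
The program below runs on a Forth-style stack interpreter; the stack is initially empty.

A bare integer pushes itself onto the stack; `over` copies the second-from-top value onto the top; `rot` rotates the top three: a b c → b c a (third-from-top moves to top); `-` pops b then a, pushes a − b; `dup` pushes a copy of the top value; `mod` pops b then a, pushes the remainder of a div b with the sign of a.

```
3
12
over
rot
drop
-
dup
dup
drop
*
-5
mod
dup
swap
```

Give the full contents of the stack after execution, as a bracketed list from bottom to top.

3     3
12    3 12
over  3 12 3
rot   12 3 3
drop  12 3
-     9
dup   9 9
dup   9 9 9
drop  9 9
*     81
-5    81 -5
mod   1
dup   1 1
swap  1 1

[1, 1]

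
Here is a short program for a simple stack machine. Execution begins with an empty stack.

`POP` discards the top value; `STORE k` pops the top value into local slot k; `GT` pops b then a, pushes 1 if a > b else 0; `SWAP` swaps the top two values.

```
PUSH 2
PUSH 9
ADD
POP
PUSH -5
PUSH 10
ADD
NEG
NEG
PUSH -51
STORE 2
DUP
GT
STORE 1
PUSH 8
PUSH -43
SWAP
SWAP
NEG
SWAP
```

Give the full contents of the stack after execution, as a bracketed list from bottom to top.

PUSH 2   : [2]
PUSH 9   : [2, 9]
ADD      : [11]
POP      : []
PUSH -5  : [-5]
PUSH 10  : [-5, 10]
ADD      : [5]
NEG      : [-5]
NEG      : [5]
PUSH -51 : [5, -51]
STORE 2  : [5]
DUP      : [5, 5]
GT       : [0]
STORE 1  : []
PUSH 8   : [8]
PUSH -43 : [8, -43]
SWAP     : [-43, 8]
SWAP     : [8, -43]
NEG      : [8, 43]
SWAP     : [43, 8]

[43, 8]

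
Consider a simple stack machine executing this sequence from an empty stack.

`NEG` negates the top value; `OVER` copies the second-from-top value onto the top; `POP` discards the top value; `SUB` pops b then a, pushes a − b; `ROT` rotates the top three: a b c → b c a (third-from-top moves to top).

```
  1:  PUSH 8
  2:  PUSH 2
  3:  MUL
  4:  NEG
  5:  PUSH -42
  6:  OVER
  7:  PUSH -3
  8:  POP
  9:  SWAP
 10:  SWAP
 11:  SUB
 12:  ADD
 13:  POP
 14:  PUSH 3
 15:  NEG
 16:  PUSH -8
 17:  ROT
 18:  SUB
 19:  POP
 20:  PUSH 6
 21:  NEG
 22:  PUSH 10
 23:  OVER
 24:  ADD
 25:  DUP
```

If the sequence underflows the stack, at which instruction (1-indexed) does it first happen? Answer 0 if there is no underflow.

PUSH 8   : 8
PUSH 2   : 8 2
MUL      : 16
NEG      : -16
PUSH -42 : -16 -42
OVER     : -16 -42 -16
PUSH -3  : -16 -42 -16 -3
POP      : -16 -42 -16
SWAP     : -16 -16 -42
SWAP     : -16 -42 -16
SUB      : -16 -26
ADD      : -42
POP      : (empty)
PUSH 3   : 3
NEG      : -3
PUSH -8  : -3 -8
ROT  — needs 3 operands, stack has 2 → underflow

17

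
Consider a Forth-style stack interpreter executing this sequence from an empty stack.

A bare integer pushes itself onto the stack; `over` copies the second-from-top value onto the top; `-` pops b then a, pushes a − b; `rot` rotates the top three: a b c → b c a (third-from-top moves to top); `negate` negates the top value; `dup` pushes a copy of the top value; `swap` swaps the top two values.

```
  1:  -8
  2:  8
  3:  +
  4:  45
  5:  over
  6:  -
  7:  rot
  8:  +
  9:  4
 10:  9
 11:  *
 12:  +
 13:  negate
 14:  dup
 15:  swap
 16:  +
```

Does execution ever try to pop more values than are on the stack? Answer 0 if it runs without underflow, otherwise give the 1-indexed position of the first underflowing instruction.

-8   : -8
8    : -8 8
+    : 0
45   : 0 45
over : 0 45 0
-    : 0 45
rot  — needs 3 operands, stack has 2 → underflow

7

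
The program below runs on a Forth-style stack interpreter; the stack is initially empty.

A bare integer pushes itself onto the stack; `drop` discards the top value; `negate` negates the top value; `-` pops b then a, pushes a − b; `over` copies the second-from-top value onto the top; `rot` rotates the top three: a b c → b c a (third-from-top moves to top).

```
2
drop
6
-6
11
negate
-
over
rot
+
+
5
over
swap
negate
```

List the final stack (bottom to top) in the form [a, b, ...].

[17, 17, -5]

2      -> 2
drop   -> (empty)
6      -> 6
-6     -> 6 -6
11     -> 6 -6 11
negate -> 6 -6 -11
-      -> 6 5
over   -> 6 5 6
rot    -> 5 6 6
+      -> 5 12
+      -> 17
5      -> 17 5
over   -> 17 5 17
swap   -> 17 17 5
negate -> 17 17 -5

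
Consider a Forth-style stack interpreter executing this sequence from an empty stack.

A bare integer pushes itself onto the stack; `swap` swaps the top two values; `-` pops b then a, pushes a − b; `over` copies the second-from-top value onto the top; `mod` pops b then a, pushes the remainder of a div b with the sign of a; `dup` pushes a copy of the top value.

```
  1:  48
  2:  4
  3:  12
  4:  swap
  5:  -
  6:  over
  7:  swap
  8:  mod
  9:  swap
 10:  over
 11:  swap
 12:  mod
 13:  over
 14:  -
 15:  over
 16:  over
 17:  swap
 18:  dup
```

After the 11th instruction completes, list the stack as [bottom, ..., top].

[0, 0, 48]

48   → [48]
4    → [48, 4]
12   → [48, 4, 12]
swap → [48, 12, 4]
-    → [48, 8]
over → [48, 8, 48]
swap → [48, 48, 8]
mod  → [48, 0]
swap → [0, 48]
over → [0, 48, 0]
swap → [0, 0, 48]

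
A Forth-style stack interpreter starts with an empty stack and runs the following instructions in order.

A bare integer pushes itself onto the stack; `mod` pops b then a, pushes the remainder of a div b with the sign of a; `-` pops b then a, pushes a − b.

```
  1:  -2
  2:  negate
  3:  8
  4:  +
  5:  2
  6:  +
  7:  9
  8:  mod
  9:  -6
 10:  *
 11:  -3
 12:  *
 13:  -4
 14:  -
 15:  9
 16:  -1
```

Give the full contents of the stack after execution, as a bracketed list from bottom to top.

-2     → -2
negate → 2
8      → 2 8
+      → 10
2      → 10 2
+      → 12
9      → 12 9
mod    → 3
-6     → 3 -6
*      → -18
-3     → -18 -3
*      → 54
-4     → 54 -4
-      → 58
9      → 58 9
-1     → 58 9 -1

[58, 9, -1]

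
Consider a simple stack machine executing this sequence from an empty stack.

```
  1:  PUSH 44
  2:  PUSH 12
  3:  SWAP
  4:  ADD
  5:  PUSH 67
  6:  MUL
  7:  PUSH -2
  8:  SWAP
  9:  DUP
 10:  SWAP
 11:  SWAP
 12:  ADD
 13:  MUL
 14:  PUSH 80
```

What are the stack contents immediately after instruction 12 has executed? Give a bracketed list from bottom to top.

PUSH 44  [44]
PUSH 12  [44, 12]
SWAP     [12, 44]
ADD      [56]
PUSH 67  [56, 67]
MUL      [3752]
PUSH -2  [3752, -2]
SWAP     [-2, 3752]
DUP      [-2, 3752, 3752]
SWAP     [-2, 3752, 3752]
SWAP     [-2, 3752, 3752]
ADD      [-2, 7504]

[-2, 7504]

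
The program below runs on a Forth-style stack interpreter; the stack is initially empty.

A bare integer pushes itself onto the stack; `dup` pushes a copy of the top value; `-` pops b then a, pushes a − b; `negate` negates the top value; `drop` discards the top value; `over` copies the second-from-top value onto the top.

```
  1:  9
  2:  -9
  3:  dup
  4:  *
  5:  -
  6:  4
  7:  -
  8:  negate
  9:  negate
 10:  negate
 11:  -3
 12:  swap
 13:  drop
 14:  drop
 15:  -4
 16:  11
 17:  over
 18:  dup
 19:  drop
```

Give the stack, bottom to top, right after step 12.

9      → 9
-9     → 9 -9
dup    → 9 -9 -9
*      → 9 81
-      → -72
4      → -72 4
-      → -76
negate → 76
negate → -76
negate → 76
-3     → 76 -3
swap   → -3 76

[-3, 76]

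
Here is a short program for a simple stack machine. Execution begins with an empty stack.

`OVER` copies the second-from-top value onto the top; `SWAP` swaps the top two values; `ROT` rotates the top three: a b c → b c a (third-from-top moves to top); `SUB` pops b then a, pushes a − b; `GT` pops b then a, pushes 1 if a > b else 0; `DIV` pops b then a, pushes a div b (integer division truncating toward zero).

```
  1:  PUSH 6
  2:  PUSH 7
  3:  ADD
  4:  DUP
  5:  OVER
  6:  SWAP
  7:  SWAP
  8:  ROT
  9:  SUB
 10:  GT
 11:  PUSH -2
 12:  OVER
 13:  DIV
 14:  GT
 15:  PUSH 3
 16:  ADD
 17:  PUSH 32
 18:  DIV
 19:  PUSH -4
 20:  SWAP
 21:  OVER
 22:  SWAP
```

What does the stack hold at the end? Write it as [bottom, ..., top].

[-4, -4, 0]

PUSH 6  : 6
PUSH 7  : 6 7
ADD     : 13
DUP     : 13 13
OVER    : 13 13 13
SWAP    : 13 13 13
SWAP    : 13 13 13
ROT     : 13 13 13
SUB     : 13 0
GT      : 1
PUSH -2 : 1 -2
OVER    : 1 -2 1
DIV     : 1 -2
GT      : 1
PUSH 3  : 1 3
ADD     : 4
PUSH 32 : 4 32
DIV     : 0
PUSH -4 : 0 -4
SWAP    : -4 0
OVER    : -4 0 -4
SWAP    : -4 -4 0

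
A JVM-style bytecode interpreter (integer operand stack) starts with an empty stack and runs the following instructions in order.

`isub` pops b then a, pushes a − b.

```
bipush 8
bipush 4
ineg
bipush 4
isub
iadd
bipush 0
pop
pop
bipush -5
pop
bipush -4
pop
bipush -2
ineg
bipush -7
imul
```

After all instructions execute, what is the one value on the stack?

-14

bipush 8  : 8
bipush 4  : 8 4
ineg      : 8 -4
bipush 4  : 8 -4 4
isub      : 8 -8
iadd      : 0
bipush 0  : 0 0
pop       : 0
pop       : (empty)
bipush -5 : -5
pop       : (empty)
bipush -4 : -4
pop       : (empty)
bipush -2 : -2
ineg      : 2
bipush -7 : 2 -7
imul      : -14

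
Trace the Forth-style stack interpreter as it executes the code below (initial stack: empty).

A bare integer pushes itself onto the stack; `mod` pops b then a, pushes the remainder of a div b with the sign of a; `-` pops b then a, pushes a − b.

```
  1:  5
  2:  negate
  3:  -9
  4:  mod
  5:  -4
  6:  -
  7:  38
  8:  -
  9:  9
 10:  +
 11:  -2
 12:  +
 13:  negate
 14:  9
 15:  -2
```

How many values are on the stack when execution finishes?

5      : [5]
negate : [-5]
-9     : [-5, -9]
mod    : [-5]
-4     : [-5, -4]
-      : [-1]
38     : [-1, 38]
-      : [-39]
9      : [-39, 9]
+      : [-30]
-2     : [-30, -2]
+      : [-32]
negate : [32]
9      : [32, 9]
-2     : [32, 9, -2]

3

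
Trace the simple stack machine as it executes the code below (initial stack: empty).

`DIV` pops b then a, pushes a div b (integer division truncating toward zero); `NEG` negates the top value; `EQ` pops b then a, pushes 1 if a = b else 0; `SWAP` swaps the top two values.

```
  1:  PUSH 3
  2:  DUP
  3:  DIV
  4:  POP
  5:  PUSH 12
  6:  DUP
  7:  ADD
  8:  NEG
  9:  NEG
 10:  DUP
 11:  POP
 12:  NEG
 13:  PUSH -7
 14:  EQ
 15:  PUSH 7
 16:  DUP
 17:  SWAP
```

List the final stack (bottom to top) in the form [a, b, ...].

PUSH 3   3
DUP      3 3
DIV      1
POP      (empty)
PUSH 12  12
DUP      12 12
ADD      24
NEG      -24
NEG      24
DUP      24 24
POP      24
NEG      -24
PUSH -7  -24 -7
EQ       0
PUSH 7   0 7
DUP      0 7 7
SWAP     0 7 7

[0, 7, 7]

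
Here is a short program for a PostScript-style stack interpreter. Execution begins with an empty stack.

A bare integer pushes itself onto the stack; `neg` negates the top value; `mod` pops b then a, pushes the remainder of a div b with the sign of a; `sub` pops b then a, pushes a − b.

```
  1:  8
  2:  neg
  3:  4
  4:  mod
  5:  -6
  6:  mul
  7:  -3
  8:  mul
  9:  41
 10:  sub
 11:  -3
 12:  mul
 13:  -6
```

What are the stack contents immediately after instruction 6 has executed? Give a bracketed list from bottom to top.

8   : 8
neg : -8
4   : -8 4
mod : 0
-6  : 0 -6
mul : 0

[0]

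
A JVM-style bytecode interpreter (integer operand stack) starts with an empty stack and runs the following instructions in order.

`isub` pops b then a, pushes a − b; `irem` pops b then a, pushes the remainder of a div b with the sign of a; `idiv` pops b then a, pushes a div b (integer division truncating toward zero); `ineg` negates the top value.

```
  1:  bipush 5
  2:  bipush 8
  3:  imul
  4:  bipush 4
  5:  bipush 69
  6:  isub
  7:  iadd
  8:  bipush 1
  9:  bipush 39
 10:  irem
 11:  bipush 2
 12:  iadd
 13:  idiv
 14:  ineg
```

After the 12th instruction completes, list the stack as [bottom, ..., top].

bipush 5  : 5
bipush 8  : 5 8
imul      : 40
bipush 4  : 40 4
bipush 69 : 40 4 69
isub      : 40 -65
iadd      : -25
bipush 1  : -25 1
bipush 39 : -25 1 39
irem      : -25 1
bipush 2  : -25 1 2
iadd      : -25 3

[-25, 3]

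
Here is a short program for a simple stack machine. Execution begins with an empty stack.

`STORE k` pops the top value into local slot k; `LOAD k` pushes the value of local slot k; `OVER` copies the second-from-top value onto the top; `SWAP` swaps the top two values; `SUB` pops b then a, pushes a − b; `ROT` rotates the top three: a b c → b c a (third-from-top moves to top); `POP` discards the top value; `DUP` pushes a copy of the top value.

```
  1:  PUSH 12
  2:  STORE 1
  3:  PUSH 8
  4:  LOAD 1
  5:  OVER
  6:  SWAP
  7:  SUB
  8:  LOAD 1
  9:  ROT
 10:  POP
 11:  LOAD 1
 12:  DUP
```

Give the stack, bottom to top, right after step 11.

[-4, 12, 12]

PUSH 12  [12]
STORE 1  []
PUSH 8   [8]
LOAD 1   [8, 12]
OVER     [8, 12, 8]
SWAP     [8, 8, 12]
SUB      [8, -4]
LOAD 1   [8, -4, 12]
ROT      [-4, 12, 8]
POP      [-4, 12]
LOAD 1   [-4, 12, 12]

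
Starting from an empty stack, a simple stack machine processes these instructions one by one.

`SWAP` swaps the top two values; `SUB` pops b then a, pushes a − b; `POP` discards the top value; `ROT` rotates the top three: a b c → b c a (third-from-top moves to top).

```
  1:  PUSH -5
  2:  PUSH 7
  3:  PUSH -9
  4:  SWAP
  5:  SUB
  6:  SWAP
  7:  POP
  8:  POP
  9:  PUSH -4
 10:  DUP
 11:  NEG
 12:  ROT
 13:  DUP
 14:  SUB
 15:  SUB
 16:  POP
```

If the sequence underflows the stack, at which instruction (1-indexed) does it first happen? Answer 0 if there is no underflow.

PUSH -5 : -5
PUSH 7  : -5 7
PUSH -9 : -5 7 -9
SWAP    : -5 -9 7
SUB     : -5 -16
SWAP    : -16 -5
POP     : -16
POP     : (empty)
PUSH -4 : -4
DUP     : -4 -4
NEG     : -4 4
ROT  — needs 3 operands, stack has 2 → underflow

12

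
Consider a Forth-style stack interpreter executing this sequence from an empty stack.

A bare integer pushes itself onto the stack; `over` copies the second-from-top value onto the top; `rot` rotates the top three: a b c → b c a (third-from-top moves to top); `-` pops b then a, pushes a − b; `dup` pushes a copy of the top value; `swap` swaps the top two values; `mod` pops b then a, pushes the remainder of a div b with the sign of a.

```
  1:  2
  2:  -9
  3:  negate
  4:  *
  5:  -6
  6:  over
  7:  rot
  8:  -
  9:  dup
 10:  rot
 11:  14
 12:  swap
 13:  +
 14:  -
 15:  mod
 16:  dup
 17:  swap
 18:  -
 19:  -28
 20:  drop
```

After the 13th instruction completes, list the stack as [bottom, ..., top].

2      -> 2
-9     -> 2 -9
negate -> 2 9
*      -> 18
-6     -> 18 -6
over   -> 18 -6 18
rot    -> -6 18 18
-      -> -6 0
dup    -> -6 0 0
rot    -> 0 0 -6
14     -> 0 0 -6 14
swap   -> 0 0 14 -6
+      -> 0 0 8

[0, 0, 8]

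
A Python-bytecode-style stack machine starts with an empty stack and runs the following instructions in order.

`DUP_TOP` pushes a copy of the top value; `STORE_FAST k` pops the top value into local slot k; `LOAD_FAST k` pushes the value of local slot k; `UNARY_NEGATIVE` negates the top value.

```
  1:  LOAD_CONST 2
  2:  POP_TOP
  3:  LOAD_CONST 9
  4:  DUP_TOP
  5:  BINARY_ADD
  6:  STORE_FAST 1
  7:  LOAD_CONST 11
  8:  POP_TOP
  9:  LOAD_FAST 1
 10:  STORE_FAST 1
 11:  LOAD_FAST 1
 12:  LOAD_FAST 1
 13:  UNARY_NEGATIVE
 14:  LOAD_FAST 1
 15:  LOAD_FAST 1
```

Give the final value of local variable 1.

LOAD_CONST 2   → [2]
POP_TOP        → []
LOAD_CONST 9   → [9]
DUP_TOP        → [9, 9]
BINARY_ADD     → [18]
STORE_FAST 1   → []
LOAD_CONST 11  → [11]
POP_TOP        → []
LOAD_FAST 1    → [18]
STORE_FAST 1   → []
LOAD_FAST 1    → [18]
LOAD_FAST 1    → [18, 18]
UNARY_NEGATIVE → [18, -18]
LOAD_FAST 1    → [18, -18, 18]
LOAD_FAST 1    → [18, -18, 18, 18]

18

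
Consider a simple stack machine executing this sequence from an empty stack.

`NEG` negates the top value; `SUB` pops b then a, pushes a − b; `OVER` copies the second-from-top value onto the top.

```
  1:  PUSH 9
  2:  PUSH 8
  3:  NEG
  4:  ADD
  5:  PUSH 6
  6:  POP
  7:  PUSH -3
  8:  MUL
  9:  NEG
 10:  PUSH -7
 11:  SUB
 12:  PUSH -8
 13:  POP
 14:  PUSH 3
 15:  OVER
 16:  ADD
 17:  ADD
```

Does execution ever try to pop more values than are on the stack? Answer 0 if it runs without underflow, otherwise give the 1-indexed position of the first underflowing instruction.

PUSH 9  -> [9]
PUSH 8  -> [9, 8]
NEG     -> [9, -8]
ADD     -> [1]
PUSH 6  -> [1, 6]
POP     -> [1]
PUSH -3 -> [1, -3]
MUL     -> [-3]
NEG     -> [3]
PUSH -7 -> [3, -7]
SUB     -> [10]
PUSH -8 -> [10, -8]
POP     -> [10]
PUSH 3  -> [10, 3]
OVER    -> [10, 3, 10]
ADD     -> [10, 13]
ADD     -> [23]

0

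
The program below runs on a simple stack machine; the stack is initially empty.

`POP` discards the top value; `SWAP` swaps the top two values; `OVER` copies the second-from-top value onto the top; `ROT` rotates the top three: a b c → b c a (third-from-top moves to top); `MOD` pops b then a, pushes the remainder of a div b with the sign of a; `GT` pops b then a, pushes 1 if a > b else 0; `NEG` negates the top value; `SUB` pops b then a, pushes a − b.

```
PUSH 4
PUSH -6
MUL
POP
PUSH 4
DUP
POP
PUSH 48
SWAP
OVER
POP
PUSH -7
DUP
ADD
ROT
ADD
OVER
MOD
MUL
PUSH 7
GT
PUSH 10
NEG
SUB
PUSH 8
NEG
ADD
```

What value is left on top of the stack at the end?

3

PUSH 4  -> 4
PUSH -6 -> 4 -6
MUL     -> -24
POP     -> (empty)
PUSH 4  -> 4
DUP     -> 4 4
POP     -> 4
PUSH 48 -> 4 48
SWAP    -> 48 4
OVER    -> 48 4 48
POP     -> 48 4
PUSH -7 -> 48 4 -7
DUP     -> 48 4 -7 -7
ADD     -> 48 4 -14
ROT     -> 4 -14 48
ADD     -> 4 34
OVER    -> 4 34 4
MOD     -> 4 2
MUL     -> 8
PUSH 7  -> 8 7
GT      -> 1
PUSH 10 -> 1 10
NEG     -> 1 -10
SUB     -> 11
PUSH 8  -> 11 8
NEG     -> 11 -8
ADD     -> 3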